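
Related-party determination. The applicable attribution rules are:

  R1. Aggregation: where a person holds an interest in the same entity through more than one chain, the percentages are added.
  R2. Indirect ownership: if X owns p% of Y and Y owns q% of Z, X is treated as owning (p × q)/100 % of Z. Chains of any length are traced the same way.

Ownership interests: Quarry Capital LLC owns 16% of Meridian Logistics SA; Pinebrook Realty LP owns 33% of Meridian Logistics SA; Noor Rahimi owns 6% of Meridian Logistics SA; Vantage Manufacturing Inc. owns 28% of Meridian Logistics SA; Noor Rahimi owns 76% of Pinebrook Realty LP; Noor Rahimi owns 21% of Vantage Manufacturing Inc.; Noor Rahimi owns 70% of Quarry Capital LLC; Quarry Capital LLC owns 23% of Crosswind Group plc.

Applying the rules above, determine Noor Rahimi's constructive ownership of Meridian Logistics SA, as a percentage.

Chain via Pinebrook Realty LP (R2): 76% × 33% = 25.08% of Meridian Logistics SA.
Chain via Vantage Manufacturing Inc. (R2): 21% × 28% = 5.88% of Meridian Logistics SA.
Chain via Quarry Capital LLC (R2): 70% × 16% = 11.2% of Meridian Logistics SA.
Direct interest in Meridian Logistics SA: 6%.
Aggregating (R1): 25.08% + 5.88% + 11.2% + 6% = 48.16%.

48.16%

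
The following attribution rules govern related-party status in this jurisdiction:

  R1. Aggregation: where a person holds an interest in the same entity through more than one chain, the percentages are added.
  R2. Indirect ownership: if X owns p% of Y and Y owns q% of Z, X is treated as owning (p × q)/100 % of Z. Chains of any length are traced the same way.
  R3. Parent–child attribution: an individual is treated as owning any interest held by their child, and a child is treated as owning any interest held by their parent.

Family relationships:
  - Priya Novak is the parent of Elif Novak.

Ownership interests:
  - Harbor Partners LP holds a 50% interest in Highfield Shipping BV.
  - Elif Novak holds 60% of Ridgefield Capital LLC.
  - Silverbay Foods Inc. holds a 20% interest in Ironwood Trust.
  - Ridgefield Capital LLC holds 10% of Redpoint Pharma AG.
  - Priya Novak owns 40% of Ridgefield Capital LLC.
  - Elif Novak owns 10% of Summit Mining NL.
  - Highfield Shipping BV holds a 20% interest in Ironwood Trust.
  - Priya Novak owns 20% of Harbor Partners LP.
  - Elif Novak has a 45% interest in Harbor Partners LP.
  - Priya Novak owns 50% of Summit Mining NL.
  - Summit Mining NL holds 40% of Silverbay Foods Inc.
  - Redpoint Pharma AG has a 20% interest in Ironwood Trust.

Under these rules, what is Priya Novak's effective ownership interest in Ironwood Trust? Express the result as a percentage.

By parent–child attribution (R3), Priya Novak is treated as also owning Elif Novak's interest in Ridgefield Capital LLC, giving 40% + 60% = 100%.
By parent–child attribution (R3), Priya Novak is treated as also owning Elif Novak's interest in Harbor Partners LP, giving 20% + 45% = 65%.
By parent–child attribution (R3), Priya Novak is treated as also owning Elif Novak's interest in Summit Mining NL, giving 50% + 10% = 60%.
Chain via Ridgefield Capital LLC → Redpoint Pharma AG (R2): 100% × 10% × 20% = 2% of Ironwood Trust.
Chain via Harbor Partners LP → Highfield Shipping BV (R2): 65% × 50% × 20% = 6.5% of Ironwood Trust.
Chain via Summit Mining NL → Silverbay Foods Inc. (R2): 60% × 40% × 20% = 4.8% of Ironwood Trust.
Aggregating (R1): 2% + 6.5% + 4.8% = 13.3%.

13.3%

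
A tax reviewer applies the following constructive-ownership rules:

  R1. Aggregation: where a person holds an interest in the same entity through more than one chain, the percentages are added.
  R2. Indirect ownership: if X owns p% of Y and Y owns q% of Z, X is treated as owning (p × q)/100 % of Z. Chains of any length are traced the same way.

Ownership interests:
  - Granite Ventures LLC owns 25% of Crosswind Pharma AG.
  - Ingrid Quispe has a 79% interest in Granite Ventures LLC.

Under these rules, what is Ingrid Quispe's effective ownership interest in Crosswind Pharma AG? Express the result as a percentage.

Chain via Granite Ventures LLC (R2): 79% × 25% = 19.75% of Crosswind Pharma AG.

19.75%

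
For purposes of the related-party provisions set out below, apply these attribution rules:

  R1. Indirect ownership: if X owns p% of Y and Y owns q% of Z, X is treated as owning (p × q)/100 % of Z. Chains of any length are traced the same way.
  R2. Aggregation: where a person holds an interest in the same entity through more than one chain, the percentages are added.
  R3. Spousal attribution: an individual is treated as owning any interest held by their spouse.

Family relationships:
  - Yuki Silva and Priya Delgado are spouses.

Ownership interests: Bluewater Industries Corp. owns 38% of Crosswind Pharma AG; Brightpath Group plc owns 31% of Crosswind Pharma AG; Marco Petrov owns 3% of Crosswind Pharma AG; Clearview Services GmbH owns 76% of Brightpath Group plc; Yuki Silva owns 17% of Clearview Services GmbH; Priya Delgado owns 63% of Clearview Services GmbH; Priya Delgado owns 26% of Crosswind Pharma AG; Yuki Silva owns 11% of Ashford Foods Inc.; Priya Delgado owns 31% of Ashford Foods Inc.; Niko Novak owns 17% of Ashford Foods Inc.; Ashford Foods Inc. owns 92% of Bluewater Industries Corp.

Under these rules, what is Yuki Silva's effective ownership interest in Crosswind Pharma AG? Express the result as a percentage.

By spousal attribution (R3), Yuki Silva is treated as also owning Priya Delgado's interest in Ashford Foods Inc, giving 11% + 31% = 42%.
By spousal attribution (R3), Yuki Silva is treated as also owning Priya Delgado's interest in Clearview Services GmbH, giving 17% + 63% = 80%.
By spousal attribution (R3), Yuki Silva is treated as owning Priya Delgado's 26% interest in Crosswind Pharma AG.
Chain via Ashford Foods Inc. → Bluewater Industries Corp. (R1): 42% × 92% × 38% = 14.6832% of Crosswind Pharma AG.
Chain via Clearview Services GmbH → Brightpath Group plc (R1): 80% × 76% × 31% = 18.848% of Crosswind Pharma AG.
Direct interest in Crosswind Pharma AG: 26%.
Aggregating (R2): 14.6832% + 18.848% + 26% = 59.5312%.

59.5312%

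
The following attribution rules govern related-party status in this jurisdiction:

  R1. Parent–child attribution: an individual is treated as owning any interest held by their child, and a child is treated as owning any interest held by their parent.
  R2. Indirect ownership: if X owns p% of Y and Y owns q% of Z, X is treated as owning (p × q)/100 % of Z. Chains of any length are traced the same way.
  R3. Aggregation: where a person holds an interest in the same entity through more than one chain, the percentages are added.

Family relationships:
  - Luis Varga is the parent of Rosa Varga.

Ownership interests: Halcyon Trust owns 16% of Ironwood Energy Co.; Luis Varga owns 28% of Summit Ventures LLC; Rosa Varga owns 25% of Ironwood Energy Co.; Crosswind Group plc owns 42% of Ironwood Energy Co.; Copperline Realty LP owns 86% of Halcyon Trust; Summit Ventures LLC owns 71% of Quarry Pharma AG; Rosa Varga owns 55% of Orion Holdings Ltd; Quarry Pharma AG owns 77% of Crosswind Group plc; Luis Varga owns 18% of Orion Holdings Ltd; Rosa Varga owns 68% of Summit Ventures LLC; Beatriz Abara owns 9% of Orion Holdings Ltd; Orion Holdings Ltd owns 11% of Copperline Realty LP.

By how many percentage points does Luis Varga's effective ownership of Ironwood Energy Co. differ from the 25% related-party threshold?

23.147872

By parent–child attribution (R1), Luis Varga is treated as also owning Rosa Varga's interest in Orion Holdings Ltd, giving 18% + 55% = 73%.
By parent–child attribution (R1), Luis Varga is treated as also owning Rosa Varga's interest in Summit Ventures LLC, giving 28% + 68% = 96%.
By parent–child attribution (R1), Luis Varga is treated as owning Rosa Varga's 25% interest in Ironwood Energy Co.
Chain via Orion Holdings Ltd → Copperline Realty LP → Halcyon Trust (R2): 73% × 11% × 86% × 16% = 1.104928% of Ironwood Energy Co.
Chain via Summit Ventures LLC → Quarry Pharma AG → Crosswind Group plc (R2): 96% × 71% × 77% × 42% = 22.042944% of Ironwood Energy Co.
Direct interest in Ironwood Energy Co: 25%.
Aggregating (R3): 1.104928% + 22.042944% + 25% = 48.147872%.
48.147872% exceeds the 25% threshold by 23.147872 percentage points.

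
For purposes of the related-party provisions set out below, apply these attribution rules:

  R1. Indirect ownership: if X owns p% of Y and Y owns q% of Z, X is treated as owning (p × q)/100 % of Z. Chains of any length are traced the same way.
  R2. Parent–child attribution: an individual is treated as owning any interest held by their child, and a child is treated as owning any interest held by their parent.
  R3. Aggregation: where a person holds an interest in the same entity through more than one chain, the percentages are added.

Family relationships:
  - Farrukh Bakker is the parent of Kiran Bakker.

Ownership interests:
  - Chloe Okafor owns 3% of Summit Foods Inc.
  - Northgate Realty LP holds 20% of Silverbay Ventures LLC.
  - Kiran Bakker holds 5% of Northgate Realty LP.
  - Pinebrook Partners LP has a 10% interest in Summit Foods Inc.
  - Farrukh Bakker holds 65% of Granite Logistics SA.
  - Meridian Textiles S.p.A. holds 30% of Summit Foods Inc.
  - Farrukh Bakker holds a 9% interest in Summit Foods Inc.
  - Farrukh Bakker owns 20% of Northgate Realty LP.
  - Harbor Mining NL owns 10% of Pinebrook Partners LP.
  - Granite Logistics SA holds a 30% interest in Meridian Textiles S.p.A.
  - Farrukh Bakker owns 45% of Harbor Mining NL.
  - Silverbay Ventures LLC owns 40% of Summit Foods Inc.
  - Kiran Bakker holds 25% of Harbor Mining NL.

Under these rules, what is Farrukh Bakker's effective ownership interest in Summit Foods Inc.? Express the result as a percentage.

17.55%

By parent–child attribution (R2), Farrukh Bakker is treated as also owning Kiran Bakker's interest in Northgate Realty LP, giving 20% + 5% = 25%.
By parent–child attribution (R2), Farrukh Bakker is treated as also owning Kiran Bakker's interest in Harbor Mining NL, giving 45% + 25% = 70%.
Chain via Northgate Realty LP → Silverbay Ventures LLC (R1): 25% × 20% × 40% = 2% of Summit Foods Inc.
Chain via Granite Logistics SA → Meridian Textiles S.p.A. (R1): 65% × 30% × 30% = 5.85% of Summit Foods Inc.
Chain via Harbor Mining NL → Pinebrook Partners LP (R1): 70% × 10% × 10% = 0.7% of Summit Foods Inc.
Direct interest in Summit Foods Inc: 9%.
Aggregating (R3): 2% + 5.85% + 0.7% + 9% = 17.55%.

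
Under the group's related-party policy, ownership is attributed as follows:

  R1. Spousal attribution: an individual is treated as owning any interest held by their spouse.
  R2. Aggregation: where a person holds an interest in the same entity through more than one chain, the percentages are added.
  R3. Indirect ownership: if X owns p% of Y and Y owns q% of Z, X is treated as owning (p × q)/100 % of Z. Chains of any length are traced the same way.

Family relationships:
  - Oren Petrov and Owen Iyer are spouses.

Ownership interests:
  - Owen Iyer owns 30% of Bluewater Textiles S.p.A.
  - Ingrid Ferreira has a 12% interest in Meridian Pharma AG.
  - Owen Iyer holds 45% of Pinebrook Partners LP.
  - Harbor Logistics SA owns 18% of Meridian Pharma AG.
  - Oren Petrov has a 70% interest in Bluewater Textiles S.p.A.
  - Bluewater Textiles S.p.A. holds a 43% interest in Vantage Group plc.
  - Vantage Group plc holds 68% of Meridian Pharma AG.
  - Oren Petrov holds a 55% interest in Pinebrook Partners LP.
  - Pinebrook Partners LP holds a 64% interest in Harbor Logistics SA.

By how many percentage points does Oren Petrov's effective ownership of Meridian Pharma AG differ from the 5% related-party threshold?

By spousal attribution (R1), Oren Petrov is treated as also owning Owen Iyer's interest in Bluewater Textiles S.p.A, giving 70% + 30% = 100%.
By spousal attribution (R1), Oren Petrov is treated as also owning Owen Iyer's interest in Pinebrook Partners LP, giving 55% + 45% = 100%.
Chain via Bluewater Textiles S.p.A. → Vantage Group plc (R3): 100% × 43% × 68% = 29.24% of Meridian Pharma AG.
Chain via Pinebrook Partners LP → Harbor Logistics SA (R3): 100% × 64% × 18% = 11.52% of Meridian Pharma AG.
Aggregating (R2): 29.24% + 11.52% = 40.76%.
40.76% exceeds the 5% threshold by 35.76 percentage points.

35.76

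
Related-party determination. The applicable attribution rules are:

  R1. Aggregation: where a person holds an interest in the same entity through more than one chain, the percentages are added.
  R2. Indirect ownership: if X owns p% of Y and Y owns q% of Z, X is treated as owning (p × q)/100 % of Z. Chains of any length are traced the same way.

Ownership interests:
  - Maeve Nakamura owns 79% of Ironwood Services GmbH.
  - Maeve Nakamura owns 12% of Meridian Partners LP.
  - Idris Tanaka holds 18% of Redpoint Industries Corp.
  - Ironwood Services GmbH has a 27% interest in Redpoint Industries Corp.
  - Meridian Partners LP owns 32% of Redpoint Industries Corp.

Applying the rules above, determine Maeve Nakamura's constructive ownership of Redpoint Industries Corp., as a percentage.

Chain via Ironwood Services GmbH (R2): 79% × 27% = 21.33% of Redpoint Industries Corp.
Chain via Meridian Partners LP (R2): 12% × 32% = 3.84% of Redpoint Industries Corp.
Aggregating (R1): 21.33% + 3.84% = 25.17%.

25.17%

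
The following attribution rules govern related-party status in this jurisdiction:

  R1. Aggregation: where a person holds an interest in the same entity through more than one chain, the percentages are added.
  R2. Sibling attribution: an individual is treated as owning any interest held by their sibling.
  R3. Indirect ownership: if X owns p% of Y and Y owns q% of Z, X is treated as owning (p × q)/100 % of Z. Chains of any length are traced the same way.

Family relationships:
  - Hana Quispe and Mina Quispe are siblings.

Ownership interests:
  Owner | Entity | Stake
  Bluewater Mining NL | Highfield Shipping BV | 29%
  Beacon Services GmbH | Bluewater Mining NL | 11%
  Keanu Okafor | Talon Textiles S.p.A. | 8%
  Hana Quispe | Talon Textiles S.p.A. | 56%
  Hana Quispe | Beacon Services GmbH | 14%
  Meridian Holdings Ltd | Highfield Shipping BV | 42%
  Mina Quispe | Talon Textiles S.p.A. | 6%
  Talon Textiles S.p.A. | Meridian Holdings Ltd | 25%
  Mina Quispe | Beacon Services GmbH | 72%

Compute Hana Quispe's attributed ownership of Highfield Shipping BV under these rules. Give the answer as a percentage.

By sibling attribution (R2), Hana Quispe is treated as also owning Mina Quispe's interest in Talon Textiles S.p.A, giving 56% + 6% = 62%.
By sibling attribution (R2), Hana Quispe is treated as also owning Mina Quispe's interest in Beacon Services GmbH, giving 14% + 72% = 86%.
Chain via Talon Textiles S.p.A. → Meridian Holdings Ltd (R3): 62% × 25% × 42% = 6.51% of Highfield Shipping BV.
Chain via Beacon Services GmbH → Bluewater Mining NL (R3): 86% × 11% × 29% = 2.7434% of Highfield Shipping BV.
Aggregating (R1): 6.51% + 2.7434% = 9.2534%.

9.2534%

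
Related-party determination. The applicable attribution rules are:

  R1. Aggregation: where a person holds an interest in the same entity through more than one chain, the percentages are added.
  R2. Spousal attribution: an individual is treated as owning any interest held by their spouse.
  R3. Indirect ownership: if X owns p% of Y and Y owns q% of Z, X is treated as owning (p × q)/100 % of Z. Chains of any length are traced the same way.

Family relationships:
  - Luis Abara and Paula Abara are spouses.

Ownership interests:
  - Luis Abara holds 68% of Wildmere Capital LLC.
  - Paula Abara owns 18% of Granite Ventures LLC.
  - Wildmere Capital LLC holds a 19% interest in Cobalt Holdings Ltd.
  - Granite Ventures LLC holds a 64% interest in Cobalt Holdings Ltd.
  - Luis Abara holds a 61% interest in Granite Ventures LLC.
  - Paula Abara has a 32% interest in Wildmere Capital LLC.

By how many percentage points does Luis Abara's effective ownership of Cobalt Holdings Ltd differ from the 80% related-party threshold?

10.44

By spousal attribution (R2), Luis Abara is treated as also owning Paula Abara's interest in Wildmere Capital LLC, giving 68% + 32% = 100%.
By spousal attribution (R2), Luis Abara is treated as also owning Paula Abara's interest in Granite Ventures LLC, giving 61% + 18% = 79%.
Chain via Wildmere Capital LLC (R3): 100% × 19% = 19% of Cobalt Holdings Ltd.
Chain via Granite Ventures LLC (R3): 79% × 64% = 50.56% of Cobalt Holdings Ltd.
Aggregating (R1): 19% + 50.56% = 69.56%.
69.56% falls short of the 80% threshold by 10.44 percentage points.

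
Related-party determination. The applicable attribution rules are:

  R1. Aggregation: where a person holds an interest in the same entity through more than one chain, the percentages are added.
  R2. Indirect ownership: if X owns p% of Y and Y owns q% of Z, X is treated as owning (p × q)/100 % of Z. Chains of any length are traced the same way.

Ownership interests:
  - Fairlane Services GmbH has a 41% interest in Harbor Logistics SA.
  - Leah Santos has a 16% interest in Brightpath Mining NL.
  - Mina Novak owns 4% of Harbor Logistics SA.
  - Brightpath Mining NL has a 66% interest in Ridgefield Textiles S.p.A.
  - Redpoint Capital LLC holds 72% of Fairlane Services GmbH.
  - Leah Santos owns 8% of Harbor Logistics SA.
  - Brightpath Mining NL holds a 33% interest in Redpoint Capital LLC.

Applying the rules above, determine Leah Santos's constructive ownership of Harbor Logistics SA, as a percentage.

9.558656%

Chain via Brightpath Mining NL → Redpoint Capital LLC → Fairlane Services GmbH (R2): 16% × 33% × 72% × 41% = 1.558656% of Harbor Logistics SA.
Direct interest in Harbor Logistics SA: 8%.
Aggregating (R1): 1.558656% + 8% = 9.558656%.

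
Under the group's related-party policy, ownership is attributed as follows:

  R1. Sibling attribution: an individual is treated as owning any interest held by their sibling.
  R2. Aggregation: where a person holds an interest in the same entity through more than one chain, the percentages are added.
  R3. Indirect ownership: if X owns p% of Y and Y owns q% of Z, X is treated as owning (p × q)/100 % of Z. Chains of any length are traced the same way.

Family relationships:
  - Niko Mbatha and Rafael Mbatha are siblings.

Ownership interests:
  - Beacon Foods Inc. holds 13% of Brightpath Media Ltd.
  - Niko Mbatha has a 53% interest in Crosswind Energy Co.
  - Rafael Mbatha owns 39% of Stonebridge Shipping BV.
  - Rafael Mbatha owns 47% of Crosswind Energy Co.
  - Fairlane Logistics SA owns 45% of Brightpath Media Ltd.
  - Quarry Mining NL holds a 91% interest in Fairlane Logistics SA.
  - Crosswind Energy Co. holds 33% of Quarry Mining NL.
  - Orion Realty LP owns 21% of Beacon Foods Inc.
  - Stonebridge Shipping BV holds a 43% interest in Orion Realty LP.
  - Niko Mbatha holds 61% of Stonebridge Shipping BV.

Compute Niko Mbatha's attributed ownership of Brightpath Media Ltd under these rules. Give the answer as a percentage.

By sibling attribution (R1), Niko Mbatha is treated as also owning Rafael Mbatha's interest in Crosswind Energy Co, giving 53% + 47% = 100%.
By sibling attribution (R1), Niko Mbatha is treated as also owning Rafael Mbatha's interest in Stonebridge Shipping BV, giving 61% + 39% = 100%.
Chain via Crosswind Energy Co. → Quarry Mining NL → Fairlane Logistics SA (R3): 100% × 33% × 91% × 45% = 13.5135% of Brightpath Media Ltd.
Chain via Stonebridge Shipping BV → Orion Realty LP → Beacon Foods Inc. (R3): 100% × 43% × 21% × 13% = 1.1739% of Brightpath Media Ltd.
Aggregating (R2): 13.5135% + 1.1739% = 14.6874%.

14.6874%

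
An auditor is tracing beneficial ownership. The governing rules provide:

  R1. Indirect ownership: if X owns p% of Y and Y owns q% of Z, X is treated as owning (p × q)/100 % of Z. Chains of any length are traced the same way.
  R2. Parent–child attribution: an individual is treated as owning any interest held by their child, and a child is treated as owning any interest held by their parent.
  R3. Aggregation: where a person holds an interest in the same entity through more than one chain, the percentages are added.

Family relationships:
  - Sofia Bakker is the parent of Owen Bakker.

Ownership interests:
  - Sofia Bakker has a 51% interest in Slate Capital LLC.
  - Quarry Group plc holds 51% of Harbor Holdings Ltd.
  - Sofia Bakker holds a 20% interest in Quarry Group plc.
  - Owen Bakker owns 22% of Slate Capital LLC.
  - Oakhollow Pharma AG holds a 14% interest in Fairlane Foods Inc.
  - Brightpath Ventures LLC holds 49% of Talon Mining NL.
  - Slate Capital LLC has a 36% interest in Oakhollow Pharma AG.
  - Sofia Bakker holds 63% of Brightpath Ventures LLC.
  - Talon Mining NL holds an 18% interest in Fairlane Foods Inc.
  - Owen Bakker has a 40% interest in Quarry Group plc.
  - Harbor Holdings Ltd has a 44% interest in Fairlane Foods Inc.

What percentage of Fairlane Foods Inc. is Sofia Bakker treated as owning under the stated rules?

By parent–child attribution (R2), Sofia Bakker is treated as also owning Owen Bakker's interest in Slate Capital LLC, giving 51% + 22% = 73%.
By parent–child attribution (R2), Sofia Bakker is treated as also owning Owen Bakker's interest in Quarry Group plc, giving 20% + 40% = 60%.
Chain via Slate Capital LLC → Oakhollow Pharma AG (R1): 73% × 36% × 14% = 3.6792% of Fairlane Foods Inc.
Chain via Brightpath Ventures LLC → Talon Mining NL (R1): 63% × 49% × 18% = 5.5566% of Fairlane Foods Inc.
Chain via Quarry Group plc → Harbor Holdings Ltd (R1): 60% × 51% × 44% = 13.464% of Fairlane Foods Inc.
Aggregating (R3): 3.6792% + 5.5566% + 13.464% = 22.6998%.

22.6998%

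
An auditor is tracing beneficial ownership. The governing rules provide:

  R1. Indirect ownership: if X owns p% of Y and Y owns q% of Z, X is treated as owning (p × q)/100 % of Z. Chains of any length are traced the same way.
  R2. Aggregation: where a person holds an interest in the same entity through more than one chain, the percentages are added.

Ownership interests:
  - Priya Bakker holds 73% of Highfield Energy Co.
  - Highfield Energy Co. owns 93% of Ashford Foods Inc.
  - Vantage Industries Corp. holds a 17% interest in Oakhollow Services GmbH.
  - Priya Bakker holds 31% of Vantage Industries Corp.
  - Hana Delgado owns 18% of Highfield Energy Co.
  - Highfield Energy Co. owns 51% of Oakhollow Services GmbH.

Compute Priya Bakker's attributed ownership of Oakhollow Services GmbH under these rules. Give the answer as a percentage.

42.5%

Chain via Vantage Industries Corp. (R1): 31% × 17% = 5.27% of Oakhollow Services GmbH.
Chain via Highfield Energy Co. (R1): 73% × 51% = 37.23% of Oakhollow Services GmbH.
Aggregating (R2): 5.27% + 37.23% = 42.5%.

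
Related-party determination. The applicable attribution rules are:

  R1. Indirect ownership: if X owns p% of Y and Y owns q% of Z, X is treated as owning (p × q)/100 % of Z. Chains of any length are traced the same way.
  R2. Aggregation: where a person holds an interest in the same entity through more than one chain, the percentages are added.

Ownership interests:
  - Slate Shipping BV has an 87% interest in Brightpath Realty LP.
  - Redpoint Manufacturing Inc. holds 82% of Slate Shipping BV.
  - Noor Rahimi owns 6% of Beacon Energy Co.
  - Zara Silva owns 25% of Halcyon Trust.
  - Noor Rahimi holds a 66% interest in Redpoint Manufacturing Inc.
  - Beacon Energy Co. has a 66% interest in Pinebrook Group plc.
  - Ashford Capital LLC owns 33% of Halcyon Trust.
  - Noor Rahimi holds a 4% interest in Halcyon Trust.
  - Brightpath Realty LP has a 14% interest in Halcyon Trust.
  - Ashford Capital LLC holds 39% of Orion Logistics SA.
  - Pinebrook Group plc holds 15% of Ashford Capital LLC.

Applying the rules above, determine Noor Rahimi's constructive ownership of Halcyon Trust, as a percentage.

Chain via Redpoint Manufacturing Inc. → Slate Shipping BV → Brightpath Realty LP (R1): 66% × 82% × 87% × 14% = 6.591816% of Halcyon Trust.
Chain via Beacon Energy Co. → Pinebrook Group plc → Ashford Capital LLC (R1): 6% × 66% × 15% × 33% = 0.19602% of Halcyon Trust.
Direct interest in Halcyon Trust: 4%.
Aggregating (R2): 6.591816% + 0.19602% + 4% = 10.787836%.

10.787836%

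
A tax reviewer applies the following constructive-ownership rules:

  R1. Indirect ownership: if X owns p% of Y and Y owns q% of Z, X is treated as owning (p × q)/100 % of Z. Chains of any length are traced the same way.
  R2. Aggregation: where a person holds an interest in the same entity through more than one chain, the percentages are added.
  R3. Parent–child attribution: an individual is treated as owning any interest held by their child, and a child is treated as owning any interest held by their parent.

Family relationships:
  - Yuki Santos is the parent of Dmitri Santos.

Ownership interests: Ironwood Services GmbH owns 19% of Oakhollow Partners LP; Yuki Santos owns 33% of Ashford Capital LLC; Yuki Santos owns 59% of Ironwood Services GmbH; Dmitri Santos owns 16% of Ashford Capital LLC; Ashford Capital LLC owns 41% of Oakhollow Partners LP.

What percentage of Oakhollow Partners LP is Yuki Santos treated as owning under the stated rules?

By parent–child attribution (R3), Yuki Santos is treated as also owning Dmitri Santos's interest in Ashford Capital LLC, giving 33% + 16% = 49%.
Chain via Ironwood Services GmbH (R1): 59% × 19% = 11.21% of Oakhollow Partners LP.
Chain via Ashford Capital LLC (R1): 49% × 41% = 20.09% of Oakhollow Partners LP.
Aggregating (R2): 11.21% + 20.09% = 31.3%.

31.3%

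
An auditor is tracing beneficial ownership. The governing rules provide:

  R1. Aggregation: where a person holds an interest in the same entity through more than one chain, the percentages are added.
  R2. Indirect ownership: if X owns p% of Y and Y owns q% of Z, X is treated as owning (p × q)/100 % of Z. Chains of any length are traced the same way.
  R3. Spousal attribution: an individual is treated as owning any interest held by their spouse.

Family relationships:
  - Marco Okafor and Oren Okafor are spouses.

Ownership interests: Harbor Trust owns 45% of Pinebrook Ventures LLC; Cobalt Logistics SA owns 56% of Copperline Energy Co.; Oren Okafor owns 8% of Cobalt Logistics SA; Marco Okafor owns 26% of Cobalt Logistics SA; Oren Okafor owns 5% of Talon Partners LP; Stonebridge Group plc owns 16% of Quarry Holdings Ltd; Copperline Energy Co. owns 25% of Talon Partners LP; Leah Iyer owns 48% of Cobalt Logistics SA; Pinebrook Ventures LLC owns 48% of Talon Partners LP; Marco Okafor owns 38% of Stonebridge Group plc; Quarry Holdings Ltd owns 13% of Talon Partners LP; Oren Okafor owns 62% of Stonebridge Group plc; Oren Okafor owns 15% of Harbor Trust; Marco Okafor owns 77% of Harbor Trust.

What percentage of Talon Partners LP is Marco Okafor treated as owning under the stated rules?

31.712%

By spousal attribution (R3), Marco Okafor is treated as also owning Oren Okafor's interest in Harbor Trust, giving 77% + 15% = 92%.
By spousal attribution (R3), Marco Okafor is treated as also owning Oren Okafor's interest in Cobalt Logistics SA, giving 26% + 8% = 34%.
By spousal attribution (R3), Marco Okafor is treated as also owning Oren Okafor's interest in Stonebridge Group plc, giving 38% + 62% = 100%.
By spousal attribution (R3), Marco Okafor is treated as owning Oren Okafor's 5% interest in Talon Partners LP.
Chain via Harbor Trust → Pinebrook Ventures LLC (R2): 92% × 45% × 48% = 19.872% of Talon Partners LP.
Chain via Cobalt Logistics SA → Copperline Energy Co. (R2): 34% × 56% × 25% = 4.76% of Talon Partners LP.
Chain via Stonebridge Group plc → Quarry Holdings Ltd (R2): 100% × 16% × 13% = 2.08% of Talon Partners LP.
Direct interest in Talon Partners LP: 5%.
Aggregating (R1): 19.872% + 4.76% + 2.08% + 5% = 31.712%.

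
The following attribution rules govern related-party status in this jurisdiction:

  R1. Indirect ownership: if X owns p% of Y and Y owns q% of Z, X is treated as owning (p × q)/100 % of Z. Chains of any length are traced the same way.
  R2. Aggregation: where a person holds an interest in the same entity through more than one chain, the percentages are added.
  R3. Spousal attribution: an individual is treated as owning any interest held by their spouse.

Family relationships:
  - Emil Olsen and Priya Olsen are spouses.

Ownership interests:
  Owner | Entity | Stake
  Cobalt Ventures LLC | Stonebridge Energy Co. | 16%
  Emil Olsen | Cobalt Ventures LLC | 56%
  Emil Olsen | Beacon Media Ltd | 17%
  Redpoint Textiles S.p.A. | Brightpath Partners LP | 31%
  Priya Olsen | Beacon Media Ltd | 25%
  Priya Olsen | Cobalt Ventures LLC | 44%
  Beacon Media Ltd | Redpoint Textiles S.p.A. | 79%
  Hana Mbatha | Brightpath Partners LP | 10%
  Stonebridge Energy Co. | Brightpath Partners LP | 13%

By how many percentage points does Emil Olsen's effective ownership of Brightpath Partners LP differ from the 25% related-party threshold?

By spousal attribution (R3), Emil Olsen is treated as also owning Priya Olsen's interest in Beacon Media Ltd, giving 17% + 25% = 42%.
By spousal attribution (R3), Emil Olsen is treated as also owning Priya Olsen's interest in Cobalt Ventures LLC, giving 56% + 44% = 100%.
Chain via Beacon Media Ltd → Redpoint Textiles S.p.A. (R1): 42% × 79% × 31% = 10.2858% of Brightpath Partners LP.
Chain via Cobalt Ventures LLC → Stonebridge Energy Co. (R1): 100% × 16% × 13% = 2.08% of Brightpath Partners LP.
Aggregating (R2): 10.2858% + 2.08% = 12.3658%.
12.3658% falls short of the 25% threshold by 12.6342 percentage points.

12.6342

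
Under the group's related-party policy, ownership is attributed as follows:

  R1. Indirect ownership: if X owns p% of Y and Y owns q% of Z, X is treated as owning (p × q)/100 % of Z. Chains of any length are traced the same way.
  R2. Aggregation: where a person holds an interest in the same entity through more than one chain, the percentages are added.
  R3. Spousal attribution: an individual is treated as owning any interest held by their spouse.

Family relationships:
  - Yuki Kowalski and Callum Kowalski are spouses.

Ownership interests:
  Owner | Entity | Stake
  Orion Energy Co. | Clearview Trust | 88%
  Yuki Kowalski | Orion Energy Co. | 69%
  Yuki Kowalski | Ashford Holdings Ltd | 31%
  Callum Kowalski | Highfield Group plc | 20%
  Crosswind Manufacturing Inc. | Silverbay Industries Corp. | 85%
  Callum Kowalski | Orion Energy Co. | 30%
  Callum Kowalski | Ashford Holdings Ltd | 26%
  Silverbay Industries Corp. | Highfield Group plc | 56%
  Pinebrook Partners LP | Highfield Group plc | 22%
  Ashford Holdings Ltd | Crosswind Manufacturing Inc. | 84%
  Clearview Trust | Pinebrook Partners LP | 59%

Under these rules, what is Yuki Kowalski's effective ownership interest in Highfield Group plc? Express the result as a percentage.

By spousal attribution (R3), Yuki Kowalski is treated as also owning Callum Kowalski's interest in Orion Energy Co, giving 69% + 30% = 99%.
By spousal attribution (R3), Yuki Kowalski is treated as also owning Callum Kowalski's interest in Ashford Holdings Ltd, giving 31% + 26% = 57%.
By spousal attribution (R3), Yuki Kowalski is treated as owning Callum Kowalski's 20% interest in Highfield Group plc.
Chain via Orion Energy Co. → Clearview Trust → Pinebrook Partners LP (R1): 99% × 88% × 59% × 22% = 11.308176% of Highfield Group plc.
Chain via Ashford Holdings Ltd → Crosswind Manufacturing Inc. → Silverbay Industries Corp. (R1): 57% × 84% × 85% × 56% = 22.79088% of Highfield Group plc.
Direct interest in Highfield Group plc: 20%.
Aggregating (R2): 11.308176% + 22.79088% + 20% = 54.099056%.

54.099056%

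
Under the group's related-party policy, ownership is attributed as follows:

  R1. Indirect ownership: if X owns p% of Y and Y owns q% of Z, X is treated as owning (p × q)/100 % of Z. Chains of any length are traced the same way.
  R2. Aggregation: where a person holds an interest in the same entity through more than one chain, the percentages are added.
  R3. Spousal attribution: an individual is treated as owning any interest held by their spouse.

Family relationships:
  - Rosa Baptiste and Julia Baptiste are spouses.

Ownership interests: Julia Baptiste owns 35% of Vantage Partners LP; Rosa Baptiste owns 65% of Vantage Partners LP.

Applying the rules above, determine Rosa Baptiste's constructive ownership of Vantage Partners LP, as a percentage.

100%

By spousal attribution (R3), Rosa Baptiste is treated as also owning Julia Baptiste's interest in Vantage Partners LP, giving 65% + 35% = 100%.
Direct interest in Vantage Partners LP: 100%.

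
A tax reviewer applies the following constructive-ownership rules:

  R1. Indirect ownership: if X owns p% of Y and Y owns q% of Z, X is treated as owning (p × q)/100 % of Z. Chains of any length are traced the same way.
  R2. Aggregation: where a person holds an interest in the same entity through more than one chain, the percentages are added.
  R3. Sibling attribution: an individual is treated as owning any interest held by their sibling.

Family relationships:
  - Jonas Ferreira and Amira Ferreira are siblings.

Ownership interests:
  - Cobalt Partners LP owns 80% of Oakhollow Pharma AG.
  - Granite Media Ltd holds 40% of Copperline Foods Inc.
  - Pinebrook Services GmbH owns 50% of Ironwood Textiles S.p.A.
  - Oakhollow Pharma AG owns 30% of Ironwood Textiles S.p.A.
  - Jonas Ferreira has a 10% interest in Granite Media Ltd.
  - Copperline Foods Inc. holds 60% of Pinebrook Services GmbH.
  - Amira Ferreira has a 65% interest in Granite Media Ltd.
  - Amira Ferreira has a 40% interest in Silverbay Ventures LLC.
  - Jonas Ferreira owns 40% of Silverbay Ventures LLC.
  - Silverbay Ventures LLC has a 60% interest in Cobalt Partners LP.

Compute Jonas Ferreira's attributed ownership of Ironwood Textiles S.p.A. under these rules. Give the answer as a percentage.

20.52%

By sibling attribution (R3), Jonas Ferreira is treated as also owning Amira Ferreira's interest in Granite Media Ltd, giving 10% + 65% = 75%.
By sibling attribution (R3), Jonas Ferreira is treated as also owning Amira Ferreira's interest in Silverbay Ventures LLC, giving 40% + 40% = 80%.
Chain via Granite Media Ltd → Copperline Foods Inc. → Pinebrook Services GmbH (R1): 75% × 40% × 60% × 50% = 9% of Ironwood Textiles S.p.A.
Chain via Silverbay Ventures LLC → Cobalt Partners LP → Oakhollow Pharma AG (R1): 80% × 60% × 80% × 30% = 11.52% of Ironwood Textiles S.p.A.
Aggregating (R2): 9% + 11.52% = 20.52%.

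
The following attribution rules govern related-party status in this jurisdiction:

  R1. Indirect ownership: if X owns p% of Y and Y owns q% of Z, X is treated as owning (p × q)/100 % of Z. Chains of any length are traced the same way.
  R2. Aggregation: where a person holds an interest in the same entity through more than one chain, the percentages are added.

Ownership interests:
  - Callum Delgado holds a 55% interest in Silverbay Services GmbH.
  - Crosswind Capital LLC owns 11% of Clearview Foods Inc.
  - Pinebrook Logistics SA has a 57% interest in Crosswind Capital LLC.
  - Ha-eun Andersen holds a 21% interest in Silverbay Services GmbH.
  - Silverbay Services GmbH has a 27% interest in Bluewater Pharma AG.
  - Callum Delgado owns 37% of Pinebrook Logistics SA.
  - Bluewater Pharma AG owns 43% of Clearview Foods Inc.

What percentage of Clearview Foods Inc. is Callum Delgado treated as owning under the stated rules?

Chain via Pinebrook Logistics SA → Crosswind Capital LLC (R1): 37% × 57% × 11% = 2.3199% of Clearview Foods Inc.
Chain via Silverbay Services GmbH → Bluewater Pharma AG (R1): 55% × 27% × 43% = 6.3855% of Clearview Foods Inc.
Aggregating (R2): 2.3199% + 6.3855% = 8.7054%.

8.7054%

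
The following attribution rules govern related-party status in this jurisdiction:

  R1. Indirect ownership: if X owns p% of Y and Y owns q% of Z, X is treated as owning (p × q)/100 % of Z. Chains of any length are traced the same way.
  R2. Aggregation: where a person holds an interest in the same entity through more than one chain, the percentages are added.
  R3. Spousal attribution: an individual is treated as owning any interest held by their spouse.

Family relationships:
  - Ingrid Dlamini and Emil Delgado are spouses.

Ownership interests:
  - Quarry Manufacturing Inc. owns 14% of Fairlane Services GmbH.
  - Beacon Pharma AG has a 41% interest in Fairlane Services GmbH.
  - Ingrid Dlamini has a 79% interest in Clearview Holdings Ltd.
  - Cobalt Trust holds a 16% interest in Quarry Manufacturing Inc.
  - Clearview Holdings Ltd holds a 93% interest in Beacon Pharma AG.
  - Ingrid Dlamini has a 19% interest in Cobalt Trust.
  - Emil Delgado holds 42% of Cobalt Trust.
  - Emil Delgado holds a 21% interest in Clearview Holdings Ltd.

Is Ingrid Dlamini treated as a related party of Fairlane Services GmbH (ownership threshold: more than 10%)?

By spousal attribution (R3), Ingrid Dlamini is treated as also owning Emil Delgado's interest in Cobalt Trust, giving 19% + 42% = 61%.
By spousal attribution (R3), Ingrid Dlamini is treated as also owning Emil Delgado's interest in Clearview Holdings Ltd, giving 79% + 21% = 100%.
Chain via Cobalt Trust → Quarry Manufacturing Inc. (R1): 61% × 16% × 14% = 1.3664% of Fairlane Services GmbH.
Chain via Clearview Holdings Ltd → Beacon Pharma AG (R1): 100% × 93% × 41% = 38.13% of Fairlane Services GmbH.
Aggregating (R2): 1.3664% + 38.13% = 39.4964%.
39.4964% exceeds the 10% threshold, so Ingrid is a related party to Fairlane Services GmbH.

Yes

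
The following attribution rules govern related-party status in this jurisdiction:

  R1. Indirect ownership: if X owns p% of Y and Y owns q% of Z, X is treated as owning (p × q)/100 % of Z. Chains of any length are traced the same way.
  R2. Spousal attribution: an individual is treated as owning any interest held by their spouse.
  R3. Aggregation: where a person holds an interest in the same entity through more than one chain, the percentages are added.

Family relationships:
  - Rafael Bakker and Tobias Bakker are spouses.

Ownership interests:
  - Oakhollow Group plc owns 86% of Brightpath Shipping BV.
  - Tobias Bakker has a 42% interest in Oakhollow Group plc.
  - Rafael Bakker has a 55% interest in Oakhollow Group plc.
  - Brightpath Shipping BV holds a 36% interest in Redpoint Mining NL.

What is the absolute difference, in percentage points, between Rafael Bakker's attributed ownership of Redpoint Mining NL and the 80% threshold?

49.9688

By spousal attribution (R2), Rafael Bakker is treated as also owning Tobias Bakker's interest in Oakhollow Group plc, giving 55% + 42% = 97%.
Chain via Oakhollow Group plc → Brightpath Shipping BV (R1): 97% × 86% × 36% = 30.0312% of Redpoint Mining NL.
30.0312% falls short of the 80% threshold by 49.9688 percentage points.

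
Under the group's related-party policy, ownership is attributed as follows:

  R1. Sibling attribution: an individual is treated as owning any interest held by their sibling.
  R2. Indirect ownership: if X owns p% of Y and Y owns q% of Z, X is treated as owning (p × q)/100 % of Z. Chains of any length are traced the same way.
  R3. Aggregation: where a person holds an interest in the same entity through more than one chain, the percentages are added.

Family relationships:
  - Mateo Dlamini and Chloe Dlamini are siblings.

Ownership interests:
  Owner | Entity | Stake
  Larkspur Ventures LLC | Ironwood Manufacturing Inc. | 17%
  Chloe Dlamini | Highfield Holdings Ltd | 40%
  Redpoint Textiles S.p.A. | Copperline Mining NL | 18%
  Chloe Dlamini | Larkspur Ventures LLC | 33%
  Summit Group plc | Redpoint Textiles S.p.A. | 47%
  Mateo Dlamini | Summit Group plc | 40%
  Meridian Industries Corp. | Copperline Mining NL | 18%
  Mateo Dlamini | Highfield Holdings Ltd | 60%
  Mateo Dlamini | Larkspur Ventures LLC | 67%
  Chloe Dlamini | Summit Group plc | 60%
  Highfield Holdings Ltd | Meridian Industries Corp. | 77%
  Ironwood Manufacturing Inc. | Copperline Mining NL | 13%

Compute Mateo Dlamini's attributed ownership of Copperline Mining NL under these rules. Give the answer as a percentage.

By sibling attribution (R1), Mateo Dlamini is treated as also owning Chloe Dlamini's interest in Highfield Holdings Ltd, giving 60% + 40% = 100%.
By sibling attribution (R1), Mateo Dlamini is treated as also owning Chloe Dlamini's interest in Larkspur Ventures LLC, giving 67% + 33% = 100%.
By sibling attribution (R1), Mateo Dlamini is treated as also owning Chloe Dlamini's interest in Summit Group plc, giving 40% + 60% = 100%.
Chain via Highfield Holdings Ltd → Meridian Industries Corp. (R2): 100% × 77% × 18% = 13.86% of Copperline Mining NL.
Chain via Larkspur Ventures LLC → Ironwood Manufacturing Inc. (R2): 100% × 17% × 13% = 2.21% of Copperline Mining NL.
Chain via Summit Group plc → Redpoint Textiles S.p.A. (R2): 100% × 47% × 18% = 8.46% of Copperline Mining NL.
Aggregating (R3): 13.86% + 2.21% + 8.46% = 24.53%.

24.53%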